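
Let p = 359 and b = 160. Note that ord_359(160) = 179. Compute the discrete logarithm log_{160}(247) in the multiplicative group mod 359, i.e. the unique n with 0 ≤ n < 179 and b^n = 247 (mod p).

Successive powers of 160 modulo 359:
  160^0=1  160^1=160  160^2=111  160^3=169  160^4=115  160^5=91
  160^6=200  160^7=49  160^8=301  160^9=54  160^10=24  160^11=250
  160^12=151  160^13=107  160^14=247
So 160^14 ≡ 247 (mod 359), giving n = 14.

14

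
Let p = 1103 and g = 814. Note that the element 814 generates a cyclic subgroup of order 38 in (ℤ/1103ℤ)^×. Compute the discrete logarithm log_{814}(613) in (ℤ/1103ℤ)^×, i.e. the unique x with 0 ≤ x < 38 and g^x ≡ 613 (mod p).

32

Successive powers of 814 modulo 1103:
  814^0=1  814^1=814  814^2=796  814^3=483  814^4=494  814^5=624
  814^6=556  814^7=354  814^8=273  814^9=519  814^10=17  814^11=602
  814^12=296  814^13=490  814^14=677  814^15=681  814^16=628  814^17=503
  814^18=229  814^19=1102  814^20=289  814^21=307  814^22=620  814^23=609
  814^24=479  814^25=547  814^26=749  814^27=830  814^28=584  814^29=1086
  814^30=501  814^31=807  814^32=613
So 814^32 ≡ 613 (mod 1103), giving x = 32.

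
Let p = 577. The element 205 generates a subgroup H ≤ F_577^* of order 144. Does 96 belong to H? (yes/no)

yes

96 ∈ ⟨205⟩ iff 96^144 ≡ 1 (mod 577), since |⟨205⟩| = 144.
96^144 mod 577 = 1.
Since 1 = 1, 96 lies in the subgroup.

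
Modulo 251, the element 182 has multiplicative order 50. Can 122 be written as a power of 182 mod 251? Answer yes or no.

122 ∈ ⟨182⟩ iff 122^50 ≡ 1 (mod 251), since |⟨182⟩| = 50.
122^50 mod 251 = 113.
Since 113 ≠ 1, 122 does not lie in the subgroup.

no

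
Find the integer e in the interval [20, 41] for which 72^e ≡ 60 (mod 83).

23

Compute 72^20 mod 83 = 63, then multiply by 72 repeatedly:
  72^20=63  72^21=54  72^22=70  72^23=60
Found 60 at exponent 23.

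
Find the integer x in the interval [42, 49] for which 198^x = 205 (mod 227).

46

Compute 198^42 mod 227 = 85, then multiply by 198 repeatedly:
  198^42=85  198^43=32  198^44=207  198^45=126  198^46=205
Found 205 at exponent 46.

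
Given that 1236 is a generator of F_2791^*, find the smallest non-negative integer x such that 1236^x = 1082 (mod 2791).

Baby-step giant-step with m = ceil(sqrt(2790)) = 53.
Baby table (1236^j mod 2791 for j=0..52):
  0:1  1:1236  2:1019  3:743  4:109  5:756  6:2222  7:48
  8:717  9:1465  10:2172  11:2441  12:5  13:598  14:2304  15:924
  16:545  17:989  18:2737  19:240  20:794  21:1743  22:2487  23:1041
  24:25  25:199  26:356  27:1829  28:2725  29:2154  30:2521  31:1200
  32:1179  33:342  34:1271  35:2414  36:125  37:995  38:1780  39:772
  40:2461  41:2397  42:1441  43:418  44:313  45:1710  46:773  47:906
  48:625  49:2184  50:527  51:1069  52:1141
Giant step factor: 1236^(-53) ≡ 1404 (mod 2791).
Scan 1082·1404^i mod 2791 for i = 0, 1, …:
  i=0: 1082   i=1: 824   i=2: 1422   i=3: 923
  i=4: 868   i=5: 1796   i=6: 1311   i=7: 1375
  i=8: 1919   i=9: 961     …   i=31: 1623
  i=32: 1236
Match at i=32, j=1: x = 32·53 + 1 = 1697.

1697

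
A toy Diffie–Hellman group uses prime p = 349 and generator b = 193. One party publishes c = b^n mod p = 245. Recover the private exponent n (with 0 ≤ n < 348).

140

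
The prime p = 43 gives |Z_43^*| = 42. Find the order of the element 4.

7

The order of 4 must divide p − 1 = 42 = 2 · 3 · 7.
Divisors: 1, 2, 3, 6, 7, 14, 21, 42.
Check each in increasing order: 4^1 ≡ 4;  4^2 ≡ 16;  4^3 ≡ 21;  4^6 ≡ 11;  4^7 ≡ 1.
Smallest exponent giving 1 is 7.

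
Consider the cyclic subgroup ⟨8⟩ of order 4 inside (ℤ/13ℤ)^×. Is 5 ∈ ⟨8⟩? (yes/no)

yes

5 ∈ ⟨8⟩ iff 5^4 ≡ 1 (mod 13), since |⟨8⟩| = 4.
5^4 mod 13 = 1.
Since 1 = 1, 5 lies in the subgroup.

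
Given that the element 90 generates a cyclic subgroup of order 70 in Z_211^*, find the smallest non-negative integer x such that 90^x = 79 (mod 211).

Baby-step giant-step with m = ceil(sqrt(70)) = 9.
Baby table (90^j mod 211 for j=0..8):
  0:1  1:90  2:82  3:206  4:183  5:12  6:25  7:140
  8:151
Giant step factor: 90^(-9) ≡ 27 (mod 211).
Scan 79·27^i mod 211 for i = 0, 1, …:
  i=0: 79   i=1: 23   i=2: 199   i=3: 98
  i=4: 114   i=5: 124   i=6: 183
Match at i=6, j=4: x = 6·9 + 4 = 58.

58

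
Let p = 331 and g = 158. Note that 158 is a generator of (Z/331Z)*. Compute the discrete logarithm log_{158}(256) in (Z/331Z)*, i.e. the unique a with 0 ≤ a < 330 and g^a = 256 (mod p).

Baby-step giant-step with m = ceil(sqrt(330)) = 19.
Baby table (158^j mod 331 for j=0..18):
  0:1  1:158  2:139  3:116  4:123  5:236  6:216  7:35
  8:234  9:231  10:88  11:2  12:316  13:278  14:232  15:246
  16:141  17:101  18:70
Giant step factor: 158^(-19) ≡ 29 (mod 331).
Scan 256·29^i mod 331 for i = 0, 1, …:
  i=0: 256   i=1: 142   i=2: 146   i=3: 262
  i=4: 316
Match at i=4, j=12: a = 4·19 + 12 = 88.

88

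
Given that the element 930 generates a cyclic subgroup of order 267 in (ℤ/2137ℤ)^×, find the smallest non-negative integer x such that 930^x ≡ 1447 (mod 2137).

63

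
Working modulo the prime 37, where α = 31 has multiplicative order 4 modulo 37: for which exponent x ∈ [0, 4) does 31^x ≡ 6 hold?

Successive powers of 31 modulo 37:
  31^0=1  31^1=31  31^2=36  31^3=6
So 31^3 ≡ 6 (mod 37), giving x = 3.

3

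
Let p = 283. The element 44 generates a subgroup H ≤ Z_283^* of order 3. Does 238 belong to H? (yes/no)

238 ∈ ⟨44⟩ iff 238^3 ≡ 1 (mod 283), since |⟨44⟩| = 3.
238^3 mod 283 = 1.
Since 1 = 1, 238 lies in the subgroup.

yes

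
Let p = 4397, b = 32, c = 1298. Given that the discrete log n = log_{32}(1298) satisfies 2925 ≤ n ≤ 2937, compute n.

Compute 32^2925 mod 4397 = 353, then multiply by 32 repeatedly:
  32^2925=353  32^2926=2502  32^2927=918  32^2928=2994  32^2929=3471
  32^2930=1147  32^2931=1528  32^2932=529  32^2933=3737  32^2934=865
  32^2935=1298
Found 1298 at exponent 2935.

2935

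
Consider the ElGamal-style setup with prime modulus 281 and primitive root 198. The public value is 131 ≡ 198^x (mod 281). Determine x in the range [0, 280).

Baby-step giant-step with m = ceil(sqrt(280)) = 17.
Baby table (198^j mod 281 for j=0..16):
  0:1  1:198  2:145  3:48  4:231  5:216  6:56  7:129
  8:252  9:159  10:10  11:13  12:45  13:199  14:62  15:193
  16:279
Giant step factor: 198^(-17) ≡ 259 (mod 281).
Scan 131·259^i mod 281 for i = 0, 1, …:
  i=0: 131   i=1: 209   i=2: 179   i=3: 277
  i=4: 88   i=5: 31   i=6: 161   i=7: 111
  i=8: 87   i=9: 53   i=10: 239   i=11: 81
  i=12: 185   i=13: 145
Match at i=13, j=2: x = 13·17 + 2 = 223.

223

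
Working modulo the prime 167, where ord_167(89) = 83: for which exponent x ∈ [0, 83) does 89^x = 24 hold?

Baby-step giant-step with m = ceil(sqrt(83)) = 10.
Baby table (89^j mod 167 for j=0..9):
  0:1  1:89  2:72  3:62  4:7  5:122  6:3  7:100
  8:49  9:19
Giant step factor: 89^(-10) ≡ 8 (mod 167).
Scan 24·8^i mod 167 for i = 0, 1, …:
  i=0: 24   i=1: 25   i=2: 33   i=3: 97
  i=4: 108   i=5: 29   i=6: 65   i=7: 19
Match at i=7, j=9: x = 7·10 + 9 = 79.

79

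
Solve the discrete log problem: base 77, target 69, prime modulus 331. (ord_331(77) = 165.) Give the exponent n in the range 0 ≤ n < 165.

127

Baby-step giant-step with m = ceil(sqrt(165)) = 13.
Baby table (77^j mod 331 for j=0..12):
  0:1  1:77  2:302  3:84  4:179  5:212  6:105  7:141
  8:265  9:214  10:259  11:83  12:102
Giant step factor: 77^(-13) ≡ 114 (mod 331).
Scan 69·114^i mod 331 for i = 0, 1, …:
  i=0: 69   i=1: 253   i=2: 45   i=3: 165
  i=4: 274   i=5: 122   i=6: 6   i=7: 22
  i=8: 191   i=9: 259
Match at i=9, j=10: n = 9·13 + 10 = 127.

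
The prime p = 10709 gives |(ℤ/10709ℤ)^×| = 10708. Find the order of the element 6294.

10708

The order of 6294 must divide p − 1 = 10708 = 2^2 · 2677.
Divisors: 1, 2, 4, 2677, 5354, 10708.
Check each in increasing order: 6294^1 ≡ 6294;  6294^2 ≡ 1845;  6294^4 ≡ 9272;  6294^2677 ≡ 7486;  6294^5354 ≡ 10708;  6294^10708 ≡ 1.
Smallest exponent giving 1 is 10708.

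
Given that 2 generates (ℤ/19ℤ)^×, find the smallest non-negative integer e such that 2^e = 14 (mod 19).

7

Successive powers of 2 modulo 19:
  2^0=1  2^1=2  2^2=4  2^3=8  2^4=16  2^5=13
  2^6=7  2^7=14
So 2^7 ≡ 14 (mod 19), giving e = 7.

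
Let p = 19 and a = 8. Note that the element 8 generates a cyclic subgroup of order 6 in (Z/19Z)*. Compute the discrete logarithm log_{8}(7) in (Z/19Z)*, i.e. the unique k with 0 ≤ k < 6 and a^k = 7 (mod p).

2

Successive powers of 8 modulo 19:
  8^0=1  8^1=8  8^2=7
So 8^2 ≡ 7 (mod 19), giving k = 2.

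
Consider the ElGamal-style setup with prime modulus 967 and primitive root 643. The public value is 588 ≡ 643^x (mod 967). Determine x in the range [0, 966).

423

Baby-step giant-step with m = ceil(sqrt(966)) = 32.
Baby table (643^j mod 967 for j=0..31):
  0:1  1:643  2:540  3:67  4:533  5:401  6:621  7:899
  8:758  9:26  10:279  11:502  12:775  13:320  14:756  15:674
  16:166  17:368  18:676  19:485  20:481  21:810  22:584  23:316
  24:118  25:448  26:865  27:170  28:39  29:902  30:753  31:679
Giant step factor: 643^(-32) ≡ 276 (mod 967).
Scan 588·276^i mod 967 for i = 0, 1, …:
  i=0: 588   i=1: 799   i=2: 48   i=3: 677
  i=4: 221   i=5: 75   i=6: 393   i=7: 164
  i=8: 782   i=9: 191   i=10: 498   i=11: 134
  i=12: 238   i=13: 899
Match at i=13, j=7: x = 13·32 + 7 = 423.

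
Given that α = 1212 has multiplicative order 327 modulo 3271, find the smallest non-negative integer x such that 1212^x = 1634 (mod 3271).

119

Baby-step giant-step with m = ceil(sqrt(327)) = 19.
Baby table (1212^j mod 3271 for j=0..18):
  0:1  1:1212  2:265  3:622  4:1534  5:1280  6:906  7:2287
  8:1307  9:920  10:2900  11:1746  12:3086  13:1479  14:40  15:2686
  16:787  17:1983  18:2482
Giant step factor: 1212^(-19) ≡ 573 (mod 3271).
Scan 1634·573^i mod 3271 for i = 0, 1, …:
  i=0: 1634   i=1: 776   i=2: 3063   i=3: 1843
  i=4: 2777   i=5: 1515   i=6: 1280
Match at i=6, j=5: x = 6·19 + 5 = 119.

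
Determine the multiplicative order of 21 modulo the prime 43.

7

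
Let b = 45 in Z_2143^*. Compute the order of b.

306

The order of 45 must divide p − 1 = 2142 = 2 · 3^2 · 7 · 17.
Divisors: 1, 2, 3, 6, 7, 9, 14, 17, 18, 21, 34, 42, 51, 63, 102, 119, 126, 153, 238, 306, 357, 714, 1071, 2142.
Check each in increasing order: 45^1 ≡ 45;  45^2 ≡ 2025;  45^3 ≡ 1119;  45^6 ≡ 649;  45^7 ≡ 1346;  45^9 ≡ 1897;  45^14 ≡ 881;  45^17 ≡ 59;  45^18 ≡ 512;  45^21 ≡ 747;  45^34 ≡ 1338;  45^42 ≡ 829;  45^51 ≡ 1794;  45^63 ≡ 2079;  45^102 ≡ 1793;  45^119 ≡ 780;  45^126 ≡ 1953;  45^153 ≡ 2142;  45^238 ≡ 1931;  45^306 ≡ 1.
Smallest exponent giving 1 is 306.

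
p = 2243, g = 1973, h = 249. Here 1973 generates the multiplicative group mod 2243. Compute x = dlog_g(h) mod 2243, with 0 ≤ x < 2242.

686

Baby-step giant-step with m = ceil(sqrt(2242)) = 48.
Baby table (1973^j mod 2243 for j=0..47):
  0:1  1:1973  2:1124  3:1568  4:567  5:1677  6:296  7:828
  8:740  9:2070  10:1850  11:689  12:139  13:601  14:1469  15:381
  16:308  17:2074  18:770  19:699  20:1925  21:626  22:1448  23:1565
  24:1377  25:548  26:78  27:1370  28:195  29:1182  30:1609  31:712
  32:658  33:1780  34:1645  35:2207  36:748  37:2153  38:1870  39:2018
  40:189  41:559  42:1594  43:276  44:1742  45:690  46:2112  47:1725
Giant step factor: 1973^(-48) ≡ 1178 (mod 2243).
Scan 249·1178^i mod 2243 for i = 0, 1, …:
  i=0: 249   i=1: 1732   i=2: 1409   i=3: 2225
  i=4: 1226   i=5: 1979   i=6: 785   i=7: 614
  i=8: 1046   i=9: 781     …   i=13: 26
  i=14: 1469
Match at i=14, j=14: x = 14·48 + 14 = 686.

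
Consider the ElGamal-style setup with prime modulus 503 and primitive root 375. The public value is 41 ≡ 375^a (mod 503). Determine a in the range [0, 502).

Baby-step giant-step with m = ceil(sqrt(502)) = 23.
Baby table (375^j mod 503 for j=0..22):
  0:1  1:375  2:288  3:358  4:452  5:492  6:402  7:353
  8:86  9:58  10:121  11:105  12:141  13:60  14:368  15:178
  16:354  17:461  18:346  19:479  20:54  21:130  22:462
Giant step factor: 375^(-23) ≡ 30 (mod 503).
Scan 41·30^i mod 503 for i = 0, 1, …:
  i=0: 41   i=1: 224   i=2: 181   i=3: 400
  i=4: 431   i=5: 355   i=6: 87   i=7: 95
  i=8: 335   i=9: 493   i=10: 203   i=11: 54
Match at i=11, j=20: a = 11·23 + 20 = 273.

273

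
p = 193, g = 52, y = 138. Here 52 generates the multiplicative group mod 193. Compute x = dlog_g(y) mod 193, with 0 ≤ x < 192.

152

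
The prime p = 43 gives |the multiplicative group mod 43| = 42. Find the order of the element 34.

The order of 34 must divide p − 1 = 42 = 2 · 3 · 7.
Divisors: 1, 2, 3, 6, 7, 14, 21, 42.
Check each in increasing order: 34^1 ≡ 34;  34^2 ≡ 38;  34^3 ≡ 2;  34^6 ≡ 4;  34^7 ≡ 7;  34^14 ≡ 6;  34^21 ≡ 42;  34^42 ≡ 1.
Smallest exponent giving 1 is 42.

42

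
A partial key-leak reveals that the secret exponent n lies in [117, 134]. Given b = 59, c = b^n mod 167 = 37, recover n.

121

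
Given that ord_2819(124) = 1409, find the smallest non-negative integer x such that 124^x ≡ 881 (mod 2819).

Baby-step giant-step with m = ceil(sqrt(1409)) = 38.
Baby table (124^j mod 2819 for j=0..37):
  0:1  1:124  2:1281  3:980  4:303  5:925  6:1940  7:945
  8:1601  9:1194  10:1468  11:1616  12:235  13:950  14:2221  15:1961
  16:730  17:312  18:2041  19:2193  20:1308  21:1509  22:1062  23:2014
  24:1664  25:549  26:420  27:1338  28:2410  29:26  30:405  31:2297
  32:109  33:2240  34:1498  35:2517  36:2018  37:2160
Giant step factor: 124^(-38) ≡ 886 (mod 2819).
Scan 881·886^i mod 2819 for i = 0, 1, …:
  i=0: 881   i=1: 2522   i=2: 1844   i=3: 1583
  i=4: 1495   i=5: 2459   i=6: 2406   i=7: 552
  i=8: 1385   i=9: 845   i=10: 1635   i=11: 2463
  i=12: 312
Match at i=12, j=17: x = 12·38 + 17 = 473.

473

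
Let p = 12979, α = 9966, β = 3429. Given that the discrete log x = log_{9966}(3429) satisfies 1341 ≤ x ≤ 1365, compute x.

1360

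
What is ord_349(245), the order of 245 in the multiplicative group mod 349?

87

The order of 245 must divide p − 1 = 348 = 2^2 · 3 · 29.
Divisors: 1, 2, 3, 4, 6, 12, 29, 58, 87, 116, 174, 348.
Check each in increasing order: 245^1 ≡ 245;  245^2 ≡ 346;  245^3 ≡ 312;  245^4 ≡ 9;  245^6 ≡ 322;  245^12 ≡ 31;  245^29 ≡ 226;  245^58 ≡ 122;  245^87 ≡ 1.
Smallest exponent giving 1 is 87.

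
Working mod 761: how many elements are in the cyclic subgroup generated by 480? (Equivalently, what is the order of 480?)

152

The order of 480 must divide p − 1 = 760 = 2^3 · 5 · 19.
Divisors: 1, 2, 4, 5, 8, 10, 19, 20, 38, 40, 76, 95, 152, 190, 380, 760.
Check each in increasing order: 480^1 ≡ 480;  480^2 ≡ 578;  480^4 ≡ 5;  480^5 ≡ 117;  480^8 ≡ 25;  480^10 ≡ 752;  480^19 ≡ 62;  480^20 ≡ 81;  480^38 ≡ 39;  480^40 ≡ 473;  480^76 ≡ 760;  480^95 ≡ 699;  480^152 ≡ 1.
Smallest exponent giving 1 is 152.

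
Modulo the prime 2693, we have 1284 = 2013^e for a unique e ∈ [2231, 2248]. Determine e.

Compute 2013^2231 mod 2693 = 109, then multiply by 2013 repeatedly:
  2013^2231=109  2013^2232=1284
Found 1284 at exponent 2232.

2232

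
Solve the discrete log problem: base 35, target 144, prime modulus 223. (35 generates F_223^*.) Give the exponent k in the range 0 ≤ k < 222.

Baby-step giant-step with m = ceil(sqrt(222)) = 15.
Baby table (35^j mod 223 for j=0..14):
  0:1  1:35  2:110  3:59  4:58  5:23  6:136  7:77
  8:19  9:219  10:83  11:6  12:210  13:214  14:131
Giant step factor: 35^(-15) ≡ 157 (mod 223).
Scan 144·157^i mod 223 for i = 0, 1, …:
  i=0: 144   i=1: 85   i=2: 188   i=3: 80
  i=4: 72   i=5: 154   i=6: 94   i=7: 40
  i=8: 36   i=9: 77
Match at i=9, j=7: k = 9·15 + 7 = 142.

142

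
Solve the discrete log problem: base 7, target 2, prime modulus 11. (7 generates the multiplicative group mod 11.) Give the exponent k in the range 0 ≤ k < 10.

Successive powers of 7 modulo 11:
  7^0=1  7^1=7  7^2=5  7^3=2
So 7^3 ≡ 2 (mod 11), giving k = 3.

3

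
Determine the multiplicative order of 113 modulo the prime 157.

39

The order of 113 must divide p − 1 = 156 = 2^2 · 3 · 13.
Divisors: 1, 2, 3, 4, 6, 12, 13, 26, 39, 52, 78, 156.
Check each in increasing order: 113^1 ≡ 113;  113^2 ≡ 52;  113^3 ≡ 67;  113^4 ≡ 35;  113^6 ≡ 93;  113^12 ≡ 14;  113^13 ≡ 12;  113^26 ≡ 144;  113^39 ≡ 1.
Smallest exponent giving 1 is 39.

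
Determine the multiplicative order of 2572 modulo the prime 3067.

3066

The order of 2572 must divide p − 1 = 3066 = 2 · 3 · 7 · 73.
Divisors: 1, 2, 3, 6, 7, 14, 21, 42, 73, 146, 219, 438, 511, 1022, 1533, 3066.
Check each in increasing order: 2572^1 ≡ 2572;  2572^2 ≡ 2732;  2572^3 ≡ 207;  2572^6 ≡ 2978;  2572^7 ≡ 1117;  2572^14 ≡ 2487;  2572^21 ≡ 2344;  2572^42 ≡ 1339;  2572^73 ≡ 1544;  2572^146 ≡ 877;  2572^219 ≡ 1541;  2572^438 ≡ 823;  2572^511 ≡ 974;  2572^1022 ≡ 973;  2572^1533 ≡ 3066;  2572^3066 ≡ 1.
Smallest exponent giving 1 is 3066.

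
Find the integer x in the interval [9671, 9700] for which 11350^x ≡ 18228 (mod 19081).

9682

Compute 11350^9671 mod 19081 = 8525, then multiply by 11350 repeatedly:
  11350^9671=8525  11350^9672=18080  11350^9673=10926  11350^9674=2681  11350^9675=14236
  11350^9676=692  11350^9677=11909  11350^9678=16427  11350^9679=5999  11350^9680=7642
  11350^9681=13555  11350^9682=18228
Found 18228 at exponent 9682.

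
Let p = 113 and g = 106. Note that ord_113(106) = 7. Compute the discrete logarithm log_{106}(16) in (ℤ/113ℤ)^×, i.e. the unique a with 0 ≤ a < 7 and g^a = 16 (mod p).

Successive powers of 106 modulo 113:
  106^0=1  106^1=106  106^2=49  106^3=109  106^4=28  106^5=30
  106^6=16
So 106^6 ≡ 16 (mod 113), giving a = 6.

6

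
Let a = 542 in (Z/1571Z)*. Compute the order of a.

The order of 542 must divide p − 1 = 1570 = 2 · 5 · 157.
Divisors: 1, 2, 5, 10, 157, 314, 785, 1570.
Check each in increasing order: 542^1 ≡ 542;  542^2 ≡ 1558;  542^5 ≡ 480;  542^10 ≡ 1034;  542^157 ≡ 1570;  542^314 ≡ 1.
Smallest exponent giving 1 is 314.

314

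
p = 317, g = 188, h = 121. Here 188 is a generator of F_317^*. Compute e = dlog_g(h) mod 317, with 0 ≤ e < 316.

76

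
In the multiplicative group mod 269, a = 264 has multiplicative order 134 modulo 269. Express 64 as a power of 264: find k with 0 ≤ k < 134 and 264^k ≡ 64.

87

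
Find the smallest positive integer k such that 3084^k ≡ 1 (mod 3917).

3916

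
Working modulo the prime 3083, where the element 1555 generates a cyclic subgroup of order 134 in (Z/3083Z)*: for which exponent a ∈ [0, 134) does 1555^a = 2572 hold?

48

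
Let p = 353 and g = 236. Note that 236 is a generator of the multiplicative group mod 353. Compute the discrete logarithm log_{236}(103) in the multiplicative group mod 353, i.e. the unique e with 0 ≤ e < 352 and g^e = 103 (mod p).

241

Baby-step giant-step with m = ceil(sqrt(352)) = 19.
Baby table (236^j mod 353 for j=0..18):
  0:1  1:236  2:275  3:301  4:83  5:173  6:233  7:273
  8:182  9:239  10:277  11:67  12:280  13:69  14:46  15:266
  16:295  17:79  18:288
Giant step factor: 236^(-19) ≡ 57 (mod 353).
Scan 103·57^i mod 353 for i = 0, 1, …:
  i=0: 103   i=1: 223   i=2: 3   i=3: 171
  i=4: 216   i=5: 310   i=6: 20   i=7: 81
  i=8: 28   i=9: 184   i=10: 251   i=11: 187
  i=12: 69
Match at i=12, j=13: e = 12·19 + 13 = 241.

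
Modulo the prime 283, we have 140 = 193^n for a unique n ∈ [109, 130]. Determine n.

127

Compute 193^109 mod 283 = 153, then multiply by 193 repeatedly:
  193^109=153  193^110=97  193^111=43  193^112=92  193^113=210
  193^114=61  193^115=170  193^116=265  193^117=205  193^118=228
  193^119=139  193^120=225  193^121=126  193^122=263  193^123=102
  193^124=159  193^125=123  193^126=250  193^127=140
Found 140 at exponent 127.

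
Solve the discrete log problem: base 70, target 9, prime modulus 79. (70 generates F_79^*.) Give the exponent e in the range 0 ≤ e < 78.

40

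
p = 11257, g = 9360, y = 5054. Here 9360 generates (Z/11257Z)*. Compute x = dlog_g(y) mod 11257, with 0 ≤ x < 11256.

Baby-step giant-step with m = ceil(sqrt(11256)) = 107.
Baby table (9360^j mod 11257 for j=0..106):
  0:1  1:9360  2:7626  3:9980  4:2214  5:10160  6:9721  7:9486
  8:5001  9:2754  10:10167  11:7699  12:6583  13:7319  14:6995  15:2488
  16:8204  17:5443  18:8555  19:3759  20:6115  21:5812  22:6496  23:3503
  24:7696  25:1017  26:6955  27:10826  28:7103  29:238  30:10051  31:2611
  32:13  33:9110  34:9082  35:5913  36:6268  37:8253  38:2546  39:10748
  40:8728  41:2031  42:8344  43:10031  44:6780  45:5091  46:879  47:9830
  48:5339  49:3217  50:9902  51:3839  52:696  53:8014  54:5649  55:511
  56:9992  57:1964  58:359  59:5654  60:2283  61:3094  62:6836  63:172
  64:169  65:5860  66:5496  67:9327  68:2685  69:5976  70:10584  71:4640
  72:894  73:3889  74:7159  75:6576  76:9341  77:9898  78:170  79:3963
  80:1865  81:8050  82:4899  83:4879  84:9048  85:2869  86:5895  87:6643
  88:6069  89:3018  90:4667  91:5960  92:7165  93:6451  94:10069  95:2236
  96:2197  97:8638  98:3906  99:8681  100:1134  101:10146  102:2508  103:4035
  104:365  105:5529  106:3011
Giant step factor: 9360^(-107) ≡ 8460 (mod 11257).
Scan 5054·8460^i mod 11257 for i = 0, 1, …:
  i=0: 5054   i=1: 2754
Match at i=1, j=9: x = 1·107 + 9 = 116.

116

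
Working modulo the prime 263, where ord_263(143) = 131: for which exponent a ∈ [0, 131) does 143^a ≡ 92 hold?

Baby-step giant-step with m = ceil(sqrt(131)) = 12.
Baby table (143^j mod 263 for j=0..11):
  0:1  1:143  2:198  3:173  4:17  5:64  6:210  7:48
  8:26  9:36  10:151  11:27
Giant step factor: 143^(-12) ≡ 72 (mod 263).
Scan 92·72^i mod 263 for i = 0, 1, …:
  i=0: 92   i=1: 49   i=2: 109   i=3: 221
  i=4: 132   i=5: 36
Match at i=5, j=9: a = 5·12 + 9 = 69.

69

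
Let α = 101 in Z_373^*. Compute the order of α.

The order of 101 must divide p − 1 = 372 = 2^2 · 3 · 31.
Divisors: 1, 2, 3, 4, 6, 12, 31, 62, 93, 124, 186, 372.
Check each in increasing order: 101^1 ≡ 101;  101^2 ≡ 130;  101^3 ≡ 75;  101^4 ≡ 115;  101^6 ≡ 30;  101^12 ≡ 154;  101^31 ≡ 284;  101^62 ≡ 88;  101^93 ≡ 1.
Smallest exponent giving 1 is 93.

93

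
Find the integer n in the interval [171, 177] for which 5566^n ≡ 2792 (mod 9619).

173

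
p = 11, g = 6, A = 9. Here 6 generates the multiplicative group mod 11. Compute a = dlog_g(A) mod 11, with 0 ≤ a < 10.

4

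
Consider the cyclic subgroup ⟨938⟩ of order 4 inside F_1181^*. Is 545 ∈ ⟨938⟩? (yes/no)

⟨938⟩ has order 4; its elements mod 1181 are {1, 243, 938, 1180}.
545 is not in this set.

no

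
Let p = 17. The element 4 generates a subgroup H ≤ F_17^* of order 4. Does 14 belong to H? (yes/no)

⟨4⟩ has order 4; its elements mod 17 are {1, 4, 13, 16}.
14 is not in this set.

no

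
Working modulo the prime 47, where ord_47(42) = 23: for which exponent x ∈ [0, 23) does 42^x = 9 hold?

Successive powers of 42 modulo 47:
  42^0=1  42^1=42  42^2=25  42^3=16  42^4=14  42^5=24
  42^6=21  42^7=36  42^8=8  42^9=7  42^10=12  42^11=34
  42^12=18  42^13=4  42^14=27  42^15=6  42^16=17  42^17=9
So 42^17 ≡ 9 (mod 47), giving x = 17.

17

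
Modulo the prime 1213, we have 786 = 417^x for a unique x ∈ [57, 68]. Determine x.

Compute 417^57 mod 1213 = 608, then multiply by 417 repeatedly:
  417^57=608  417^58=19  417^59=645  417^60=892  417^61=786
Found 786 at exponent 61.

61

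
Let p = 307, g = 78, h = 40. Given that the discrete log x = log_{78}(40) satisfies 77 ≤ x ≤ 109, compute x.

Compute 78^77 mod 307 = 265, then multiply by 78 repeatedly:
  78^77=265  78^78=101  78^79=203  78^80=177  78^81=298
  78^82=219  78^83=197  78^84=16  78^85=20  78^86=25
  78^87=108  78^88=135  78^89=92  78^90=115  78^91=67
  78^92=7  78^93=239  78^94=222  78^95=124  78^96=155
  78^97=117  78^98=223  78^99=202  78^100=99  78^101=47
  78^102=289  78^103=131  78^104=87  78^105=32  78^106=40
Found 40 at exponent 106.

106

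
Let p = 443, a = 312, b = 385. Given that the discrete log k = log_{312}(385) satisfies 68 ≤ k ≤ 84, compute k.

Compute 312^68 mod 443 = 238, then multiply by 312 repeatedly:
  312^68=238  312^69=275  312^70=301  312^71=439  312^72=81
  312^73=21  312^74=350  312^75=222  312^76=156  312^77=385
Found 385 at exponent 77.

77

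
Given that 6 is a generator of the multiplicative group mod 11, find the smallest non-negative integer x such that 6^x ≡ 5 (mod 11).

6

Successive powers of 6 modulo 11:
  6^0=1  6^1=6  6^2=3  6^3=7  6^4=9  6^5=10
  6^6=5
So 6^6 ≡ 5 (mod 11), giving x = 6.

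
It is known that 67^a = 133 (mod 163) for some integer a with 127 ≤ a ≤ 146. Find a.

144

Compute 67^127 mod 163 = 153, then multiply by 67 repeatedly:
  67^127=153  67^128=145  67^129=98  67^130=46  67^131=148
  67^132=136  67^133=147  67^134=69  67^135=59  67^136=41
  67^137=139  67^138=22  67^139=7  67^140=143  67^141=127
  67^142=33  67^143=92  67^144=133
Found 133 at exponent 144.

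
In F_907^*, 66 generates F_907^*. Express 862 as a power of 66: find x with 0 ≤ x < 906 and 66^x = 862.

Baby-step giant-step with m = ceil(sqrt(906)) = 31.
Baby table (66^j mod 907 for j=0..30):
  0:1  1:66  2:728  3:884  4:296  5:489  6:529  7:448
  8:544  9:531  10:580  11:186  12:485  13:265  14:257  15:636
  16:254  17:438  18:791  19:507  20:810  21:854  22:130  23:417
  24:312  25:638  26:386  27:80  28:745  29:192  30:881
Giant step factor: 66^(-31) ≡ 435 (mod 907).
Scan 862·435^i mod 907 for i = 0, 1, …:
  i=0: 862   i=1: 379   i=2: 698   i=3: 692
  i=4: 803   i=5: 110   i=6: 686   i=7: 7
  i=8: 324   i=9: 355   i=10: 235   i=11: 641
  i=12: 386
Match at i=12, j=26: x = 12·31 + 26 = 398.

398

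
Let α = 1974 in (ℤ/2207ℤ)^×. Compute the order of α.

2206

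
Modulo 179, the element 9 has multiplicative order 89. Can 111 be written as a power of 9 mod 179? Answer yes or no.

no

111 ∈ ⟨9⟩ iff 111^89 ≡ 1 (mod 179), since |⟨9⟩| = 89.
111^89 mod 179 = 178.
Since 178 ≠ 1, 111 does not lie in the subgroup.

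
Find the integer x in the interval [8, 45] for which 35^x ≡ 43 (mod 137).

45

Compute 35^8 mod 137 = 123, then multiply by 35 repeatedly:
  35^8=123  35^9=58  35^10=112  35^11=84  35^12=63
  35^13=13  35^14=44  35^15=33  35^16=59  35^17=10
  35^18=76  35^19=57  35^20=77  35^21=92  35^22=69
  35^23=86  35^24=133  35^25=134  35^26=32  35^27=24
  35^28=18  35^29=82  35^30=130  35^31=29  35^32=56
  35^33=42  35^34=100  35^35=75  35^36=22  35^37=85
  35^38=98  35^39=5  35^40=38  35^41=97  35^42=107
  35^43=46  35^44=103  35^45=43
Found 43 at exponent 45.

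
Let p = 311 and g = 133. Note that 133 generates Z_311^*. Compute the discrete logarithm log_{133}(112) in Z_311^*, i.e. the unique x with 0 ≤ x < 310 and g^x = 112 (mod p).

224

Baby-step giant-step with m = ceil(sqrt(310)) = 18.
Baby table (133^j mod 311 for j=0..17):
  0:1  1:133  2:273  3:233  4:200  5:165  6:175  7:261
  8:192  9:34  10:168  11:263  12:147  13:269  14:12  15:41
  16:166  17:308
Giant step factor: 133^(-18) ≡ 53 (mod 311).
Scan 112·53^i mod 311 for i = 0, 1, …:
  i=0: 112   i=1: 27   i=2: 187   i=3: 270
  i=4: 4   i=5: 212   i=6: 40   i=7: 254
  i=8: 89   i=9: 52   i=10: 268   i=11: 209
  i=12: 192
Match at i=12, j=8: x = 12·18 + 8 = 224.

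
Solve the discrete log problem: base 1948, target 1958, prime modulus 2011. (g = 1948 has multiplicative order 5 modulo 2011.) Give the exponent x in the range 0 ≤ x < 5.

2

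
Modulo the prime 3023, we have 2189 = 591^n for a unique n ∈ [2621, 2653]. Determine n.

2627

Compute 591^2621 mod 3023 = 830, then multiply by 591 repeatedly:
  591^2621=830  591^2622=804  591^2623=553  591^2624=339  591^2625=831
  591^2626=1395  591^2627=2189
Found 2189 at exponent 2627.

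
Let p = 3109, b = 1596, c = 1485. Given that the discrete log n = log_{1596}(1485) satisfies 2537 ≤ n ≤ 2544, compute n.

Compute 1596^2537 mod 3109 = 1334, then multiply by 1596 repeatedly:
  1596^2537=1334  1596^2538=2508  1596^2539=1485
Found 1485 at exponent 2539.

2539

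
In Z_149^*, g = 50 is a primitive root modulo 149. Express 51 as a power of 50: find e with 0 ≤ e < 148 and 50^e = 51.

Baby-step giant-step with m = ceil(sqrt(148)) = 13.
Baby table (50^j mod 149 for j=0..12):
  0:1  1:50  2:116  3:138  4:46  5:65  6:121  7:90
  8:30  9:10  10:53  11:117  12:39
Giant step factor: 50^(-13) ≡ 23 (mod 149).
Scan 51·23^i mod 149 for i = 0, 1, …:
  i=0: 51   i=1: 130   i=2: 10
Match at i=2, j=9: e = 2·13 + 9 = 35.

35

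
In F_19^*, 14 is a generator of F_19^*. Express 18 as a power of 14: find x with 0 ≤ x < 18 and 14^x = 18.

Successive powers of 14 modulo 19:
  14^0=1  14^1=14  14^2=6  14^3=8  14^4=17  14^5=10
  14^6=7  14^7=3  14^8=4  14^9=18
So 14^9 ≡ 18 (mod 19), giving x = 9.

9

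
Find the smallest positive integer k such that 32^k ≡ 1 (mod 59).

58

The order of 32 must divide p − 1 = 58 = 2 · 29.
Divisors: 1, 2, 29, 58.
Check each in increasing order: 32^1 ≡ 32;  32^2 ≡ 21;  32^29 ≡ 58;  32^58 ≡ 1.
Smallest exponent giving 1 is 58.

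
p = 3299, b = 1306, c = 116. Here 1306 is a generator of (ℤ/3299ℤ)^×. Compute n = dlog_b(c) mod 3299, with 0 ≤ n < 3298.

Baby-step giant-step with m = ceil(sqrt(3298)) = 58.
Baby table (1306^j mod 3299 for j=0..57):
  0:1  1:1306  2:53  3:3238  4:2809  5:66  6:422  7:199
  8:2572  9:650  10:1057  11:1460  12:3237  13:1503  14:13  15:483
  16:689  17:2506  18:228  19:858  20:2187  21:2587  22:446  23:1852
  24:545  25:2485  26:2493  27:3044  28:169  29:2980  30:2359  31:2887
  32:2964  33:1257  34:2039  35:641  36:2499  37:983  38:487  39:2614
  40:2718  41:3283  42:2197  43:2451  44:976  45:1242  46:2243  47:3145
  48:115  49:1735  50:2796  51:2882  52:3032  53:992  54:2344  55:3091
  56:2169  57:2172
Giant step factor: 1306^(-58) ≡ 2747 (mod 3299).
Scan 116·2747^i mod 3299 for i = 0, 1, …:
  i=0: 116   i=1: 1948   i=2: 178   i=3: 714
  i=4: 1752   i=5: 2802   i=6: 527   i=7: 2707
  i=8: 183   i=9: 1253     …   i=43: 29
  i=44: 487
Match at i=44, j=38: n = 44·58 + 38 = 2590.

2590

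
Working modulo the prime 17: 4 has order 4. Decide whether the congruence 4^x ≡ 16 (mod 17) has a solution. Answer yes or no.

16 ∈ ⟨4⟩ iff 16^4 ≡ 1 (mod 17), since |⟨4⟩| = 4.
16^4 mod 17 = 1.
Since 1 = 1, 16 lies in the subgroup.

yes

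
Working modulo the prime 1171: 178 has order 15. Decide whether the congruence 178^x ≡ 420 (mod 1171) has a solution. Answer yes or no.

yes

420 ∈ ⟨178⟩ iff 420^15 ≡ 1 (mod 1171), since |⟨178⟩| = 15.
420^15 mod 1171 = 1.
Since 1 = 1, 420 lies in the subgroup.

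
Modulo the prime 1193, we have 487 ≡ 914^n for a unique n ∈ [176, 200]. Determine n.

Compute 914^176 mod 1193 = 620, then multiply by 914 repeatedly:
  914^176=620  914^177=5  914^178=991  914^179=287  914^180=1051
  914^181=249  914^182=916  914^183=931  914^184=325  914^185=1186
  914^186=760  914^187=314  914^188=676  914^189=1083  914^190=865
  914^191=844  914^192=738  914^193=487
Found 487 at exponent 193.

193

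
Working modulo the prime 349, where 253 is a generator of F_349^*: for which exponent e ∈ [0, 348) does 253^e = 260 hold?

Baby-step giant-step with m = ceil(sqrt(348)) = 19.
Baby table (253^j mod 349 for j=0..18):
  0:1  1:253  2:142  3:328  4:271  5:159  6:92  7:242
  8:151  9:162  10:153  11:319  12:88  13:277  14:281  15:246
  16:116  17:32  18:69
Giant step factor: 253^(-19) ≡ 50 (mod 349).
Scan 260·50^i mod 349 for i = 0, 1, …:
  i=0: 260   i=1: 87   i=2: 162
Match at i=2, j=9: e = 2·19 + 9 = 47.

47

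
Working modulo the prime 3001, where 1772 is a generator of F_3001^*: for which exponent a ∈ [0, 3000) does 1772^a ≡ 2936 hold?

Baby-step giant-step with m = ceil(sqrt(3000)) = 55.
Baby table (1772^j mod 3001 for j=0..54):
  0:1  1:1772  2:938  3:2583  4:551  5:1047  6:666  7:759
  8:500  9:705  10:844  11:1070  12:2409  13:1326  14:2890  15:1374
  16:917  17:1383  18:1860  19:822  20:1099  21:2780  22:1519  23:2772
  24:2348  25:1270  26:2691  27:2864  28:317  29:537  30:247  31:2539
  32:609  33:1789  34:1052  35:523  36:2448  37:1411  38:459  39:77
  40:1399  41:202  42:825  43:413  44:2593  45:265  46:1424  47:2488
  48:267  49:1967  50:1363  51:2432  52:68  53:456  54:763
Giant step factor: 1772^(-55) ≡ 702 (mod 3001).
Scan 2936·702^i mod 3001 for i = 0, 1, …:
  i=0: 2936   i=1: 2386   i=2: 414   i=3: 2532
  i=4: 872   i=5: 2941   i=6: 2895   i=7: 613
  i=8: 1183   i=9: 2190     …   i=23: 1623
  i=24: 1967
Match at i=24, j=49: a = 24·55 + 49 = 1369.

1369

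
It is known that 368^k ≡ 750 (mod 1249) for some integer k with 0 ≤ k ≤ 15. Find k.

4

Compute 368^0 mod 1249 = 1, then multiply by 368 repeatedly:
  368^0=1  368^1=368  368^2=532  368^3=932  368^4=750
Found 750 at exponent 4.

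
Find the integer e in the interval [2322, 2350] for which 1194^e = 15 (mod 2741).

2347

Compute 1194^2322 mod 2741 = 2576, then multiply by 1194 repeatedly:
  1194^2322=2576  1194^2323=342  1194^2324=2680  1194^2325=1173  1194^2326=2652
  1194^2327=633  1194^2328=2027  1194^2329=2676  1194^2330=1879  1194^2331=1388
  1194^2332=1708  1194^2333=48  1194^2334=2492  1194^2335=1463  1194^2336=805
  1194^2337=1820  1194^2338=2208  1194^2339=2251  1194^2340=1514  1194^2341=1397
  1194^2342=1490  1194^2343=151  1194^2344=2129  1194^2345=1119  1194^2346=1219
  1194^2347=15
Found 15 at exponent 2347.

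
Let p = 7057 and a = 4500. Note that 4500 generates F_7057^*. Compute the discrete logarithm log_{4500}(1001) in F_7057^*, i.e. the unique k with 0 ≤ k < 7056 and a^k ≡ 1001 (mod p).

5040

Baby-step giant-step with m = ceil(sqrt(7056)) = 84.
Baby table (4500^j mod 7057 for j=0..83):
  0:1  1:4500  2:3467  3:5530  4:2018  5:5698  6:2919  7:2423
  8:435  9:2711  10:5004  11:6170  12:2762  13:1623  14:6562  15:2512
  16:5743  17:766  18:3184  19:2290  20:1780  21:305  22:3442  23:5942
  24:27  25:1531  26:1868  27:1113  28:5087  29:5649  30:1186  31:1908
  32:4688  33:2627  34:1025  35:4279  36:4004  37:1479  38:749  39:4311
  40:6864  41:6568  42:1284  43:5374  44:5718  45:1178  46:1193  47:5180
  48:729  49:6052  50:1037  51:1823  52:3266  53:4326  54:3794  55:2117
  56:6607  57:359  58:6504  59:2621  60:2253  61:4648  62:6109  63:3485
  64:1846  65:911  66:6440  67:3958  68:6189  69:3578  70:3983  71:5777
  72:5569  73:1093  74:6828  75:6879  76:3498  77:3890  78:3640  79:703
  80:1964  81:2636  82:6240  83:197
Giant step factor: 4500^(-84) ≡ 3318 (mod 7057).
Scan 1001·3318^i mod 7057 for i = 0, 1, …:
  i=0: 1001   i=1: 4528   i=2: 6608   i=3: 6302
  i=4: 145   i=5: 1234   i=6: 1352   i=7: 4741
  i=8: 585   i=9: 355     …   i=59: 4375
  i=60: 1
Match at i=60, j=0: k = 60·84 + 0 = 5040.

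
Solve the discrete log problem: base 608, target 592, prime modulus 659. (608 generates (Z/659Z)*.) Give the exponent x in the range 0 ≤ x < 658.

638

Baby-step giant-step with m = ceil(sqrt(658)) = 26.
Baby table (608^j mod 659 for j=0..25):
  0:1  1:608  2:624  3:467  4:566  5:130  6:619  7:63
  8:82  9:431  10:425  11:72  12:282  13:116  14:15  15:553
  16:134  17:415  18:582  19:632  20:59  21:286  22:571  23:534
  24:444  25:421
Giant step factor: 608^(-26) ≡ 117 (mod 659).
Scan 592·117^i mod 659 for i = 0, 1, …:
  i=0: 592   i=1: 69   i=2: 165   i=3: 194
  i=4: 292   i=5: 555   i=6: 353   i=7: 443
  i=8: 429   i=9: 109     …   i=23: 186
  i=24: 15
Match at i=24, j=14: x = 24·26 + 14 = 638.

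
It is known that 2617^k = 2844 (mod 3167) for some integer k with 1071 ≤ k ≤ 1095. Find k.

Compute 2617^1071 mod 3167 = 967, then multiply by 2617 repeatedly:
  2617^1071=967  2617^1072=206  2617^1073=712  2617^1074=1108  2617^1075=1831
  2617^1076=56  2617^1077=870  2617^1078=2884  2617^1079=467  2617^1080=2844
Found 2844 at exponent 1080.

1080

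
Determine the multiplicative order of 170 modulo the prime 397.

396

The order of 170 must divide p − 1 = 396 = 2^2 · 3^2 · 11.
Divisors: 1, 2, 3, 4, 6, 9, 11, 12, 18, 22, 33, 36, 44, 66, 99, 132, 198, 396.
Check each in increasing order: 170^1 ≡ 170;  170^2 ≡ 316;  170^3 ≡ 125;  170^4 ≡ 209;  170^6 ≡ 142;  170^9 ≡ 282;  170^11 ≡ 184;  170^12 ≡ 314;  170^18 ≡ 124;  170^22 ≡ 111;  170^33 ≡ 177;  170^36 ≡ 290;  170^44 ≡ 14;  170^66 ≡ 363;  170^99 ≡ 334;  170^132 ≡ 362;  170^198 ≡ 396;  170^396 ≡ 1.
Smallest exponent giving 1 is 396.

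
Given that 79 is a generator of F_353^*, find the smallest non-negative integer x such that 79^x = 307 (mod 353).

94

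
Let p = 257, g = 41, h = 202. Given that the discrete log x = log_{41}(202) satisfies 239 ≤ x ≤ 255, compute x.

Compute 41^239 mod 257 = 210, then multiply by 41 repeatedly:
  41^239=210  41^240=129  41^241=149  41^242=198  41^243=151
  41^244=23  41^245=172  41^246=113  41^247=7  41^248=30
  41^249=202
Found 202 at exponent 249.

249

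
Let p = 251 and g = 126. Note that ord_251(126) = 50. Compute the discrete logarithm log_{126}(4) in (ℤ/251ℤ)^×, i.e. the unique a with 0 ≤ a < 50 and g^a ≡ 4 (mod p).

48

Baby-step giant-step with m = ceil(sqrt(50)) = 8.
Baby table (126^j mod 251 for j=0..7):
  0:1  1:126  2:63  3:157  4:204  5:102  6:51  7:151
Giant step factor: 126^(-8) ≡ 5 (mod 251).
Scan 4·5^i mod 251 for i = 0, 1, …:
  i=0: 4   i=1: 20   i=2: 100   i=3: 249
  i=4: 241   i=5: 201   i=6: 1
Match at i=6, j=0: a = 6·8 + 0 = 48.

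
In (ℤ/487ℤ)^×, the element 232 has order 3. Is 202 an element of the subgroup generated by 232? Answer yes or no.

202 ∈ ⟨232⟩ iff 202^3 ≡ 1 (mod 487), since |⟨232⟩| = 3.
202^3 mod 487 = 420.
Since 420 ≠ 1, 202 does not lie in the subgroup.

no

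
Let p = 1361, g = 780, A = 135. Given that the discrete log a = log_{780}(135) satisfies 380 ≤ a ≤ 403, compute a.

Compute 780^380 mod 1361 = 1281, then multiply by 780 repeatedly:
  780^380=1281  780^381=206  780^382=82  780^383=1354  780^384=1345
  780^385=1130  780^386=833  780^387=543  780^388=269  780^389=226
  780^390=711  780^391=653  780^392=326  780^393=1134  780^394=1231
  780^395=675  780^396=1154  780^397=499  780^398=1335  780^399=135
Found 135 at exponent 399.

399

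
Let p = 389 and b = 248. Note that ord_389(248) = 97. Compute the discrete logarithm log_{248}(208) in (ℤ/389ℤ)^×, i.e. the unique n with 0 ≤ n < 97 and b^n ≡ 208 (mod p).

4

Baby-step giant-step with m = ceil(sqrt(97)) = 10.
Baby table (248^j mod 389 for j=0..9):
  0:1  1:248  2:42  3:302  4:208  5:236  6:178  7:187
  8:85  9:74
Giant step factor: 248^(-10) ≡ 327 (mod 389).
Scan 208·327^i mod 389 for i = 0, 1, …:
  i=0: 208
Match at i=0, j=4: n = 0·10 + 4 = 4.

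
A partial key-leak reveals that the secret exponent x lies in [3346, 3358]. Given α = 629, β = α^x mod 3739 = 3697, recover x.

3346

Compute 629^3346 mod 3739 = 3697, then multiply by 629 repeatedly:
  629^3346=3697
Found 3697 at exponent 3346.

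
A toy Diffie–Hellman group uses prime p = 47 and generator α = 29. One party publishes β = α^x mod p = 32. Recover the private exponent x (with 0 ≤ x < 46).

42

Baby-step giant-step with m = ceil(sqrt(46)) = 7.
Baby table (29^j mod 47 for j=0..6):
  0:1  1:29  2:42  3:43  4:25  5:20  6:16
Giant step factor: 29^(-7) ≡ 39 (mod 47).
Scan 32·39^i mod 47 for i = 0, 1, …:
  i=0: 32   i=1: 26   i=2: 27   i=3: 19
  i=4: 36   i=5: 41   i=6: 1
Match at i=6, j=0: x = 6·7 + 0 = 42.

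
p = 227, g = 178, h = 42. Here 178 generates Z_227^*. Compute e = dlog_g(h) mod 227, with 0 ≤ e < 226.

Baby-step giant-step with m = ceil(sqrt(226)) = 16.
Baby table (178^j mod 227 for j=0..15):
  0:1  1:178  2:131  3:164  4:136  5:146  6:110  7:58
  8:109  9:107  10:205  11:170  12:69  13:24  14:186  15:193
Giant step factor: 178^(-16) ≡ 171 (mod 227).
Scan 42·171^i mod 227 for i = 0, 1, …:
  i=0: 42   i=1: 145   i=2: 52   i=3: 39
  i=4: 86   i=5: 178
Match at i=5, j=1: e = 5·16 + 1 = 81.

81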